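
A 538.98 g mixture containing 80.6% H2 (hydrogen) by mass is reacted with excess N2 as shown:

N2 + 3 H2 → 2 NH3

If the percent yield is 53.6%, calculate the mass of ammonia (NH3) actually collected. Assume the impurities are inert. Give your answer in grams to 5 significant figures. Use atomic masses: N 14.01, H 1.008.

1311.6 g

Pure H2 available = 538.98 g × 0.806 = 434.418 g.
M(H2) = 2(1.008) = 2.016 g/mol.
M(NH3) = 14.01 + 3(1.008) = 17.034 g/mol.
n(H2) = 434.418 g / 2.016 g/mol = 215.485 mol.
From the equation the H2:NH3 mole ratio is 3:2, so n(NH3) = 215.485 × 2/3 = 143.657 mol.
Mass of NH3 = 143.657 mol × 17.034 g/mol = 2447.05 g.
Actual mass collected = 2447.05 g × 0.536 = 1311.62 g.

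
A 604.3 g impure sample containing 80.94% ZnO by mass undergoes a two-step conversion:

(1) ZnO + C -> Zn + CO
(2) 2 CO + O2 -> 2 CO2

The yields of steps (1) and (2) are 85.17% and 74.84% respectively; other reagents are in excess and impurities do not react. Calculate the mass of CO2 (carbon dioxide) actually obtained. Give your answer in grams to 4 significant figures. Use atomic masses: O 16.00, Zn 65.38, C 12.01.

Pure ZnO = 604.3 × 0.8094 = 489.12 g.
M(ZnO) = 65.38 + 16.00 = 81.38 g/mol.
M(CO2) = 12.01 + 2(16.00) = 44.01 g/mol.
n(ZnO) = 489.12 / 81.38 = 6.0103 mol.
Step 1 (ZnO:CO = 1:1): theoretical n(CO) = 6.0103 mol; at 85.17% yield, n(CO) = 5.1190 mol.
Step 2 (CO:CO2 = 2:2): theoretical n(CO2) = 5.1190 mol, so theoretical mass = 5.1190 × 44.01 = 225.29 g.
At 74.84% yield, actual mass of CO2 = 225.29 × 0.7484 = 168.60 g.

168.6 g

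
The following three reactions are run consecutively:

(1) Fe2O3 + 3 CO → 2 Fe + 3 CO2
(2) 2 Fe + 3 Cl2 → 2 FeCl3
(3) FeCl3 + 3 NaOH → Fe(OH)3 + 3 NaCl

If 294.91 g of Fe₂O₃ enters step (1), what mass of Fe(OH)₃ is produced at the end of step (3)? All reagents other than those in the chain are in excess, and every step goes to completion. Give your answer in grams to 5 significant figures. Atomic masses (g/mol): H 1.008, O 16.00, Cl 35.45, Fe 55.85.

M(Fe2O3) = 2(55.85) + 3(16.00) = 159.70 g/mol.
M(Fe(OH)3) = 55.85 + 3(16.00) + 3(1.008) = 106.874 g/mol.
n(Fe2O3) = 294.91 / 159.70 = 1.84665 mol.
Reaction (1): Fe2O3→Fe ratio 1:2 ⇒ n(Fe) = 3.69330 mol.
Reaction (2): Fe→FeCl3 ratio 2:2 ⇒ n(FeCl3) = 3.69330 mol.
Reaction (3): FeCl3→Fe(OH)3 ratio 1:1 ⇒ n(Fe(OH)3) = 3.69330 mol.
Mass of Fe(OH)3 = 3.69330 × 106.874 = 394.718 g.

394.72 g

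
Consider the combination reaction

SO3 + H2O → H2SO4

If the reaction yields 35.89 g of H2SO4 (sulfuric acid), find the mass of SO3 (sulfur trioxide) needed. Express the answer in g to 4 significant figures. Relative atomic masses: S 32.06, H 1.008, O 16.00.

29.30 g

M(H2SO4) = 2(1.008) + 32.06 + 4(16.00) = 98.076 g/mol.
M(SO3) = 32.06 + 3(16.00) = 80.06 g/mol.
n(H2SO4) = 35.890 g / 98.076 g/mol = 0.36594 mol.
From the equation the H2SO4:SO3 mole ratio is 1:1, so n(SO3) = 0.36594 × 1/1 = 0.36594 mol.
Mass of SO3 = 0.36594 mol × 80.06 g/mol = 29.297 g.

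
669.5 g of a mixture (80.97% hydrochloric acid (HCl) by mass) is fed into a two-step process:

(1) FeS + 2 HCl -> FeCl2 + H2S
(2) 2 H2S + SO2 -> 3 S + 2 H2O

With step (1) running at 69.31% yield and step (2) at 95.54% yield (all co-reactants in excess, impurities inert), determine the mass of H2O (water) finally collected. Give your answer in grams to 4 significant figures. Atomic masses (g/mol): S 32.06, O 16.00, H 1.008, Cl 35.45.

88.69 g

Pure HCl = 669.5 × 0.8097 = 542.09 g.
M(HCl) = 1.008 + 35.45 = 36.458 g/mol.
M(H2O) = 2(1.008) + 16.00 = 18.016 g/mol.
n(HCl) = 542.09 / 36.458 = 14.869 mol.
Step 1 (HCl:H2S = 2:1): theoretical n(H2S) = 7.4345 mol; at 69.31% yield, n(H2S) = 5.1529 mol.
Step 2 (H2S:H2O = 2:2): theoretical n(H2O) = 5.1529 mol, so theoretical mass = 5.1529 × 18.016 = 92.834 g.
At 95.54% yield, actual mass of H2O = 92.834 × 0.9554 = 88.693 g.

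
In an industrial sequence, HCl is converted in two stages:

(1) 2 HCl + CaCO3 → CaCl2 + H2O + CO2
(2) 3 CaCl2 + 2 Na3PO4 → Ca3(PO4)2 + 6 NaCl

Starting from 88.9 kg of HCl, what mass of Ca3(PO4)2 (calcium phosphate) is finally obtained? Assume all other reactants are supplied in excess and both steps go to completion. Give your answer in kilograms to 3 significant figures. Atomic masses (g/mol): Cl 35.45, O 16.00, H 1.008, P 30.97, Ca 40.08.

126 kg

M(HCl) = 1.008 + 35.45 = 36.458 g/mol.
M(Ca3(PO4)2) = 3(40.08) + 2(30.97) + 8(16.00) = 310.18 g/mol.
88.9 kg = 88900 g.
n(HCl) = 88900 / 36.458 = 2438 mol.
Step 1 gives a 2:1 ratio of HCl to CaCl2, so n(CaCl2) = 1219 mol.
In step 2 the CaCl2:Ca3(PO4)2 ratio is 3:1, so n(Ca3(PO4)2) = 406.4 mol.
Mass of Ca3(PO4)2 = 406.4 × 310.18 = 126100 g = 126 kg.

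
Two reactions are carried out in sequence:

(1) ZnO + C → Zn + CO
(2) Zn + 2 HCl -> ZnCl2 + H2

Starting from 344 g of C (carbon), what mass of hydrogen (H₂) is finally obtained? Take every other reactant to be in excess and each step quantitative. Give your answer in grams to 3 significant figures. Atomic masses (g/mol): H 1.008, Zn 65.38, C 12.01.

57.7 g

M(C) = 12.01 g/mol.
M(H2) = 2(1.008) = 2.016 g/mol.
n(C) = 344.0 / 12.01 = 28.64 mol.
Step 1 gives a 1:1 ratio of C to Zn, so n(Zn) = 28.64 mol.
In step 2 the Zn:H2 ratio is 1:1, so n(H2) = 28.64 mol.
Mass of H2 = 28.64 × 2.016 = 57.74 g.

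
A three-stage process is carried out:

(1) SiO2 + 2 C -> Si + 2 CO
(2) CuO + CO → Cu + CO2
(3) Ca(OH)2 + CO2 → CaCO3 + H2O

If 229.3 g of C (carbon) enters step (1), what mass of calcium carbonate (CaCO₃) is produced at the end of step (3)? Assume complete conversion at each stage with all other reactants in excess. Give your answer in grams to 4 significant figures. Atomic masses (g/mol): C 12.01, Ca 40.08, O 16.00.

1911 g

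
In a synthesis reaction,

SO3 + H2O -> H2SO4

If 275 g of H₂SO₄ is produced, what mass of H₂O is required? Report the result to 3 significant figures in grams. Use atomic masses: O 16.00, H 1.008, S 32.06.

50.5 g

M(H2SO4) = 2(1.008) + 32.06 + 4(16.00) = 98.076 g/mol.
M(H2O) = 2(1.008) + 16.00 = 18.016 g/mol.
n(H2SO4) = 275.0 g / 98.076 g/mol = 2.804 mol.
From the equation the H2SO4:H2O mole ratio is 1:1, so n(H2O) = 2.804 × 1/1 = 2.804 mol.
Mass of H2O = 2.804 mol × 18.016 g/mol = 50.52 g.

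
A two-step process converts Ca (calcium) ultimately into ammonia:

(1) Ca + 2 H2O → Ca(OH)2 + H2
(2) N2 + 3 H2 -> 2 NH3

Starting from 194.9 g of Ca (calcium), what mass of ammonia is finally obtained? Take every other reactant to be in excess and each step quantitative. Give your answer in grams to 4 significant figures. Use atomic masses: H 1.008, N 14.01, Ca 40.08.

M(Ca) = 40.08 g/mol.
M(NH3) = 14.01 + 3(1.008) = 17.034 g/mol.
n(Ca) = 194.90 / 40.08 = 4.8628 mol.
Step 1 gives a 1:1 ratio of Ca to H2, so n(H2) = 4.8628 mol.
In step 2 the H2:NH3 ratio is 3:2, so n(NH3) = 3.2418 mol.
Mass of NH3 = 3.2418 × 17.034 = 55.222 g.

55.22 g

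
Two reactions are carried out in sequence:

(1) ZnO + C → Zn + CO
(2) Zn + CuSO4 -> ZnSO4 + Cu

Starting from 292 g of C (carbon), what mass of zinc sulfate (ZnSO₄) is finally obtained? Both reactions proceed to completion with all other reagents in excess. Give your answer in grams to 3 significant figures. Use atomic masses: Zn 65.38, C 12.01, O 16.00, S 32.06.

3930 g

M(C) = 12.01 g/mol.
M(ZnSO4) = 65.38 + 32.06 + 4(16.00) = 161.44 g/mol.
n(C) = 292.0 / 12.01 = 24.31 mol.
Step 1 gives a 1:1 ratio of C to Zn, so n(Zn) = 24.31 mol.
In step 2 the Zn:ZnSO4 ratio is 1:1, so n(ZnSO4) = 24.31 mol.
Mass of ZnSO4 = 24.31 × 161.44 = 3925 g.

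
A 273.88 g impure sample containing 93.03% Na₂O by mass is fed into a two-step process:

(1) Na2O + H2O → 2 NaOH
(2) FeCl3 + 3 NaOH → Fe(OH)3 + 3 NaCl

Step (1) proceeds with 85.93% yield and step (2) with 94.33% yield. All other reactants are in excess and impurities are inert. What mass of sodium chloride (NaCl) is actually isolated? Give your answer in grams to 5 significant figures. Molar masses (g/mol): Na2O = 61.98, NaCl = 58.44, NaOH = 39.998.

389.46 g

Pure Na2O = 273.88 × 0.9303 = 254.791 g.
n(Na2O) = 254.791 / 61.98 = 4.11085 mol.
Step 1 (Na2O:NaOH = 1:2): theoretical n(NaOH) = 8.22170 mol; at 85.93% yield, n(NaOH) = 7.06491 mol.
Step 2 (NaOH:NaCl = 3:3): theoretical n(NaCl) = 7.06491 mol, so theoretical mass = 7.06491 × 58.44 = 412.873 g.
At 94.33% yield, actual mass of NaCl = 412.873 × 0.9433 = 389.463 g.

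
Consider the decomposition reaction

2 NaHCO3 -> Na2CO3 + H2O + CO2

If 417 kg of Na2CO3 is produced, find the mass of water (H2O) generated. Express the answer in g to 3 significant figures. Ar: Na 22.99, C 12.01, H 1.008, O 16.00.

70900 g

M(Na2CO3) = 2(22.99) + 12.01 + 3(16.00) = 105.99 g/mol.
M(H2O) = 2(1.008) + 16.00 = 18.016 g/mol.
Convert: 417 kg = 417000 g.
n(Na2CO3) = 417000 g / 105.99 g/mol = 3934 mol.
From the equation the Na2CO3:H2O mole ratio is 1:1, so n(H2O) = 3934 × 1/1 = 3934 mol.
Mass of H2O = 3934 mol × 18.016 g/mol = 70880 g.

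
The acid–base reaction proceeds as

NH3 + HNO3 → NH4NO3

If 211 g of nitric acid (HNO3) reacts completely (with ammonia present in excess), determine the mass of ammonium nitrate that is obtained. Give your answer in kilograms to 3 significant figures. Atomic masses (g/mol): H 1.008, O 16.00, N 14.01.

0.268 kg

M(HNO3) = 1.008 + 14.01 + 3(16.00) = 63.018 g/mol.
M(NH4NO3) = 2(14.01) + 4(1.008) + 3(16.00) = 80.052 g/mol.
n(HNO3) = 211.0 g / 63.018 g/mol = 3.348 mol.
From the equation the HNO3:NH4NO3 mole ratio is 1:1, so n(NH4NO3) = 3.348 × 1/1 = 3.348 mol.
Mass of NH4NO3 = 3.348 mol × 80.052 g/mol = 268.0 g.
Converting to kg: 268.0 g = 0.268 kg.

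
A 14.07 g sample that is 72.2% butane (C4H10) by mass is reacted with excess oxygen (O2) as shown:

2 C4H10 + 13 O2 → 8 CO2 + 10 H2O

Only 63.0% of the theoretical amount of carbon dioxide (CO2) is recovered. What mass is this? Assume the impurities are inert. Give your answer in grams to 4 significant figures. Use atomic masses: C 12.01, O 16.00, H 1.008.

19.38 g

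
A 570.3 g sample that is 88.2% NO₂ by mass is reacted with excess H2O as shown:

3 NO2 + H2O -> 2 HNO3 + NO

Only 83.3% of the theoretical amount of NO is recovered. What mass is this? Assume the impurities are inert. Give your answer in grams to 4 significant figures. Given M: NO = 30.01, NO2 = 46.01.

Pure NO2 available = 570.3 g × 0.882 = 503.00 g.
n(NO2) = 503.00 g / 46.01 g/mol = 10.933 mol.
From the equation the NO2:NO mole ratio is 3:1, so n(NO) = 10.933 × 1/3 = 3.6442 mol.
Mass of NO = 3.6442 mol × 30.01 g/mol = 109.36 g.
Actual mass collected = 109.36 g × 0.833 = 91.098 g.

91.10 g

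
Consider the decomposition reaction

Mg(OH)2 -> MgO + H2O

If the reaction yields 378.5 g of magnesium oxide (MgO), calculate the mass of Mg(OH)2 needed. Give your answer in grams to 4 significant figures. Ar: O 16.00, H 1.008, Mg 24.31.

547.7 g

M(MgO) = 24.31 + 16.00 = 40.31 g/mol.
M(Mg(OH)2) = 24.31 + 2(16.00) + 2(1.008) = 58.326 g/mol.
n(MgO) = 378.50 g / 40.31 g/mol = 9.3897 mol.
From the equation the MgO:Mg(OH)2 mole ratio is 1:1, so n(Mg(OH)2) = 9.3897 × 1/1 = 9.3897 mol.
Mass of Mg(OH)2 = 9.3897 mol × 58.326 g/mol = 547.67 g.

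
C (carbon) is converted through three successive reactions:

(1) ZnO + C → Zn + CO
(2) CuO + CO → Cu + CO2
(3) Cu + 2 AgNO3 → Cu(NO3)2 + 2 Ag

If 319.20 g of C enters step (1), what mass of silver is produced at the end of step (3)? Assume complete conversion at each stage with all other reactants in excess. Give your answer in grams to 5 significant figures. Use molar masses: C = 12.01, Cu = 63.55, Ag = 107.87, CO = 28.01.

5733.9 g

n(C) = 319.20 / 12.01 = 26.5779 mol.
Reaction (1): C→CO ratio 1:1 ⇒ n(CO) = 26.5779 mol.
Reaction (2): CO→Cu ratio 1:1 ⇒ n(Cu) = 26.5779 mol.
Reaction (3): Cu→Ag ratio 1:2 ⇒ n(Ag) = 53.1557 mol.
Mass of Ag = 53.1557 × 107.87 = 5733.91 g.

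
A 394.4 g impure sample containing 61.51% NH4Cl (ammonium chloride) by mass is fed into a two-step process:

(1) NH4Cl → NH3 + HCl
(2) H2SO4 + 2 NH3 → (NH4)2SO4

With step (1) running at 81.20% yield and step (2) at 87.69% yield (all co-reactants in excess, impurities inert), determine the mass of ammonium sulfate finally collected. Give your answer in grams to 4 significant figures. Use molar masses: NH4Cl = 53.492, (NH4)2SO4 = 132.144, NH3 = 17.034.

Pure NH4Cl = 394.4 × 0.6151 = 242.60 g.
n(NH4Cl) = 242.60 / 53.492 = 4.5352 mol.
Step 1 (NH4Cl:NH3 = 1:1): theoretical n(NH3) = 4.5352 mol; at 81.20% yield, n(NH3) = 3.6826 mol.
Step 2 (NH3:(NH4)2SO4 = 2:1): theoretical n((NH4)2SO4) = 1.8413 mol, so theoretical mass = 1.8413 × 132.144 = 243.31 g.
At 87.69% yield, actual mass of (NH4)2SO4 = 243.31 × 0.8769 = 213.36 g.

213.4 g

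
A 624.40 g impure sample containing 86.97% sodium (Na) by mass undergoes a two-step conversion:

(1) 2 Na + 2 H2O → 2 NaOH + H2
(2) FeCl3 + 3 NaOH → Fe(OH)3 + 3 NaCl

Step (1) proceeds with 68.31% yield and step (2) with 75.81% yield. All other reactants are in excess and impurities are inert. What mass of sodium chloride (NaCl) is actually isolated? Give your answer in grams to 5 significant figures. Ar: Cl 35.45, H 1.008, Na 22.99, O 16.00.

Pure Na = 624.40 × 0.8697 = 543.041 g.
M(Na) = 22.99 g/mol.
M(NaCl) = 22.99 + 35.45 = 58.44 g/mol.
n(Na) = 543.041 / 22.99 = 23.6207 mol.
Step 1 (Na:NaOH = 2:2): theoretical n(NaOH) = 23.6207 mol; at 68.31% yield, n(NaOH) = 16.1353 mol.
Step 2 (NaOH:NaCl = 3:3): theoretical n(NaCl) = 16.1353 mol, so theoretical mass = 16.1353 × 58.44 = 942.948 g.
At 75.81% yield, actual mass of NaCl = 942.948 × 0.7581 = 714.849 g.

714.85 g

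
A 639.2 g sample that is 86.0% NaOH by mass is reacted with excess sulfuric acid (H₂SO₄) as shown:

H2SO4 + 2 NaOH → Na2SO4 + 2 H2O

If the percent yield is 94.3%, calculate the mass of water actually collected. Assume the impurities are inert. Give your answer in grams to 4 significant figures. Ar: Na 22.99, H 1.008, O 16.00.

Pure NaOH available = 639.2 g × 0.860 = 549.71 g.
M(NaOH) = 22.99 + 16.00 + 1.008 = 39.998 g/mol.
M(H2O) = 2(1.008) + 16.00 = 18.016 g/mol.
n(NaOH) = 549.71 g / 39.998 g/mol = 13.743 mol.
From the equation the NaOH:H2O mole ratio is 2:2, so n(H2O) = 13.743 × 2/2 = 13.743 mol.
Mass of H2O = 13.743 mol × 18.016 g/mol = 247.60 g.
Actual mass collected = 247.60 g × 0.943 = 233.49 g.

233.5 g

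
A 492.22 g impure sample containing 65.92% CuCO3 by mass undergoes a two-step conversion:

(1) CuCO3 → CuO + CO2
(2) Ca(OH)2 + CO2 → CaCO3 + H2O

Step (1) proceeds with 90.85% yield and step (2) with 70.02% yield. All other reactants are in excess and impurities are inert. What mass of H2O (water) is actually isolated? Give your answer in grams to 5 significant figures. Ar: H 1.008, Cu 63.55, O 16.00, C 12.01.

30.096 g

Pure CuCO3 = 492.22 × 0.6592 = 324.471 g.
M(CuCO3) = 63.55 + 12.01 + 3(16.00) = 123.56 g/mol.
M(H2O) = 2(1.008) + 16.00 = 18.016 g/mol.
n(CuCO3) = 324.471 / 123.56 = 2.62602 mol.
Step 1 (CuCO3:CO2 = 1:1): theoretical n(CO2) = 2.62602 mol; at 90.85% yield, n(CO2) = 2.38574 mol.
Step 2 (CO2:H2O = 1:1): theoretical n(H2O) = 2.38574 mol, so theoretical mass = 2.38574 × 18.016 = 42.9815 g.
At 70.02% yield, actual mass of H2O = 42.9815 × 0.7002 = 30.0957 g.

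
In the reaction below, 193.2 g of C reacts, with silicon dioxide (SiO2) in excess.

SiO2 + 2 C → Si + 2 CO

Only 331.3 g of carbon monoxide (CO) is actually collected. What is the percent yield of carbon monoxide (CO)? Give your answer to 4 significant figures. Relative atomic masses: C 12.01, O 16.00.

73.53 %

M(C) = 12.01 g/mol.
M(CO) = 12.01 + 16.00 = 28.01 g/mol.
n(C) = 193.20 g / 12.01 g/mol = 16.087 mol.
From the equation the C:CO mole ratio is 2:2, so n(CO) = 16.087 × 2/2 = 16.087 mol.
Mass of CO = 16.087 mol × 28.01 g/mol = 450.59 g.
This is the theoretical yield. Percent yield = 331.3 g / 450.59 g × 100% = 73.527%.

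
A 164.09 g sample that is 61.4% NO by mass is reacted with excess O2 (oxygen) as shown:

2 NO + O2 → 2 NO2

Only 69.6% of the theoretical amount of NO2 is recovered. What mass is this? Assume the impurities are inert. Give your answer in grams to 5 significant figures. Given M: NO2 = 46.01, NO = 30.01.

107.51 g

Pure NO available = 164.09 g × 0.614 = 100.751 g.
n(NO) = 100.751 g / 30.01 g/mol = 3.35726 mol.
From the equation the NO:NO2 mole ratio is 2:2, so n(NO2) = 3.35726 × 2/2 = 3.35726 mol.
Mass of NO2 = 3.35726 mol × 46.01 g/mol = 154.467 g.
Actual mass collected = 154.467 g × 0.696 = 107.509 g.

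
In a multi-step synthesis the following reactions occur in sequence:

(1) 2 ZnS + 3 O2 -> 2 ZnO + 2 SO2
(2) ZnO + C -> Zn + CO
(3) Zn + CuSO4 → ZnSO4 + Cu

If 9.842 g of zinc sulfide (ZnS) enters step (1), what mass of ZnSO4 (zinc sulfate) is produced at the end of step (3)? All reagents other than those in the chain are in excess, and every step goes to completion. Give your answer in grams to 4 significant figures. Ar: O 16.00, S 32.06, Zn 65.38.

16.31 g

M(ZnS) = 65.38 + 32.06 = 97.44 g/mol.
M(ZnSO4) = 65.38 + 32.06 + 4(16.00) = 161.44 g/mol.
n(ZnS) = 9.842 / 97.44 = 0.10101 mol.
Reaction (1): ZnS→ZnO ratio 2:2 ⇒ n(ZnO) = 0.10101 mol.
Reaction (2): ZnO→Zn ratio 1:1 ⇒ n(Zn) = 0.10101 mol.
Reaction (3): Zn→ZnSO4 ratio 1:1 ⇒ n(ZnSO4) = 0.10101 mol.
Mass of ZnSO4 = 0.10101 × 161.44 = 16.306 g.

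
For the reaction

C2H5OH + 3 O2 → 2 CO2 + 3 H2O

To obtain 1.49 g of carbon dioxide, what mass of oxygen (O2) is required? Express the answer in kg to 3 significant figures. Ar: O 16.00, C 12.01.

0.00163 kg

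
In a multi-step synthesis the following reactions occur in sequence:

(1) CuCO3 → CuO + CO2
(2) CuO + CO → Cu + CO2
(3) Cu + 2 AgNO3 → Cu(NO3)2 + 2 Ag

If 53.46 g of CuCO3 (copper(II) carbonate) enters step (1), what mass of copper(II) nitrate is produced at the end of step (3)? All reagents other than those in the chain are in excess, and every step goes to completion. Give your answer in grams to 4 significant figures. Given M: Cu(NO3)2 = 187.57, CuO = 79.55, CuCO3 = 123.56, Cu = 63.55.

81.15 g

n(CuCO3) = 53.46 / 123.56 = 0.43266 mol.
Reaction (1): CuCO3→CuO ratio 1:1 ⇒ n(CuO) = 0.43266 mol.
Reaction (2): CuO→Cu ratio 1:1 ⇒ n(Cu) = 0.43266 mol.
Reaction (3): Cu→Cu(NO3)2 ratio 1:1 ⇒ n(Cu(NO3)2) = 0.43266 mol.
Mass of Cu(NO3)2 = 0.43266 × 187.57 = 81.155 g.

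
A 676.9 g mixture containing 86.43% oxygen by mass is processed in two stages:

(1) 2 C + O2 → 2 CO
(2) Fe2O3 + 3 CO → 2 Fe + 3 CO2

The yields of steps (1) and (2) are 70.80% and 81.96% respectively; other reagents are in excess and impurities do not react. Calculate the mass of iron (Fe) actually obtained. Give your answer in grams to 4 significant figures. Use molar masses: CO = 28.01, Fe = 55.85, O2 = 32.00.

790.0 g

Pure O2 = 676.9 × 0.8643 = 585.04 g.
n(O2) = 585.04 / 32.00 = 18.283 mol.
Step 1 (O2:CO = 1:2): theoretical n(CO) = 36.565 mol; at 70.80% yield, n(CO) = 25.888 mol.
Step 2 (CO:Fe = 3:2): theoretical n(Fe) = 17.259 mol, so theoretical mass = 17.259 × 55.85 = 963.90 g.
At 81.96% yield, actual mass of Fe = 963.90 × 0.8196 = 790.02 g.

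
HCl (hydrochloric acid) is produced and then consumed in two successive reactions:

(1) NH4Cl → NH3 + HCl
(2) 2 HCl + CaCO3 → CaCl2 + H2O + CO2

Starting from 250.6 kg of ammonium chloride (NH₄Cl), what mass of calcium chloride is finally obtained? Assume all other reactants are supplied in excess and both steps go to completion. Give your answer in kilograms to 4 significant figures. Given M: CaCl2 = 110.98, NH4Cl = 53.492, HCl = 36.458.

260.0 kg

250.6 kg = 250600 g.
n(NH4Cl) = 250600 / 53.492 = 4684.8 mol.
Step 1 gives a 1:1 ratio of NH4Cl to HCl, so n(HCl) = 4684.8 mol.
In step 2 the HCl:CaCl2 ratio is 2:1, so n(CaCl2) = 2342.4 mol.
Mass of CaCl2 = 2342.4 × 110.98 = 259960 g = 260.0 kg.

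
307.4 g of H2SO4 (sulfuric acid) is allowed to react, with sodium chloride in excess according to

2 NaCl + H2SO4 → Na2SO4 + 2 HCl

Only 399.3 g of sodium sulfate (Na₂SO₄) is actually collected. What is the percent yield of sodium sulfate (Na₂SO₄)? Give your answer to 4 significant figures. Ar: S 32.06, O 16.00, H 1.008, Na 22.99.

M(H2SO4) = 2(1.008) + 32.06 + 4(16.00) = 98.076 g/mol.
M(Na2SO4) = 2(22.99) + 32.06 + 4(16.00) = 142.04 g/mol.
n(H2SO4) = 307.40 g / 98.076 g/mol = 3.1343 mol.
From the equation the H2SO4:Na2SO4 mole ratio is 1:1, so n(Na2SO4) = 3.1343 × 1/1 = 3.1343 mol.
Mass of Na2SO4 = 3.1343 mol × 142.04 g/mol = 445.20 g.
This is the theoretical yield. Percent yield = 399.3 g / 445.20 g × 100% = 89.691%.

89.69 %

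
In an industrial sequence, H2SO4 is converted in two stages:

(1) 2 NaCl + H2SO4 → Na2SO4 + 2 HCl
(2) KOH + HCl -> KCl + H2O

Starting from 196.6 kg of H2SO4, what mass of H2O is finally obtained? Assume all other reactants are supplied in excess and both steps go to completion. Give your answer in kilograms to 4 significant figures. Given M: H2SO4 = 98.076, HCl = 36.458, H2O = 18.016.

72.23 kg

196.6 kg = 196600 g.
n(H2SO4) = 196600 / 98.076 = 2004.6 mol.
Step 1 gives a 1:2 ratio of H2SO4 to HCl, so n(HCl) = 4009.1 mol.
In step 2 the HCl:H2O ratio is 1:1, so n(H2O) = 4009.1 mol.
Mass of H2O = 4009.1 × 18.016 = 72229 g = 72.23 kg.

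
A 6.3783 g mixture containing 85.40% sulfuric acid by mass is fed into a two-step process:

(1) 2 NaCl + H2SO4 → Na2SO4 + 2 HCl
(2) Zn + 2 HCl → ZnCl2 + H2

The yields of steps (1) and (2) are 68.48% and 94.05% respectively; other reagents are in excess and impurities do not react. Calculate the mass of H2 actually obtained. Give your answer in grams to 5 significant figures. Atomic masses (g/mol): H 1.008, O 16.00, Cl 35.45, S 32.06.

Pure H2SO4 = 6.3783 × 0.8540 = 5.44707 g.
M(H2SO4) = 2(1.008) + 32.06 + 4(16.00) = 98.076 g/mol.
M(H2) = 2(1.008) = 2.016 g/mol.
n(H2SO4) = 5.44707 / 98.076 = 0.0555393 mol.
Step 1 (H2SO4:HCl = 1:2): theoretical n(HCl) = 0.111079 mol; at 68.48% yield, n(HCl) = 0.0760666 mol.
Step 2 (HCl:H2 = 2:1): theoretical n(H2) = 0.0380333 mol, so theoretical mass = 0.0380333 × 2.016 = 0.0766751 g.
At 94.05% yield, actual mass of H2 = 0.0766751 × 0.9405 = 0.0721129 g.

0.072113 g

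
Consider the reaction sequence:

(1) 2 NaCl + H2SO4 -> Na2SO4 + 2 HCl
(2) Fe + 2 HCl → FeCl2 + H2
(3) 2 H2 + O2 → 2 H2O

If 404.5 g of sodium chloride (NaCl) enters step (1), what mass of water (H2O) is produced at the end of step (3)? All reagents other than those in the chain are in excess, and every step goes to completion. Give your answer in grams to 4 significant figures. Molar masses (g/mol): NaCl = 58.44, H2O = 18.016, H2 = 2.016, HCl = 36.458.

n(NaCl) = 404.5 / 58.44 = 6.9216 mol.
Reaction (1): NaCl→HCl ratio 2:2 ⇒ n(HCl) = 6.9216 mol.
Reaction (2): HCl→H2 ratio 2:1 ⇒ n(H2) = 3.4608 mol.
Reaction (3): H2→H2O ratio 2:2 ⇒ n(H2O) = 3.4608 mol.
Mass of H2O = 3.4608 × 18.016 = 62.350 g.

62.35 g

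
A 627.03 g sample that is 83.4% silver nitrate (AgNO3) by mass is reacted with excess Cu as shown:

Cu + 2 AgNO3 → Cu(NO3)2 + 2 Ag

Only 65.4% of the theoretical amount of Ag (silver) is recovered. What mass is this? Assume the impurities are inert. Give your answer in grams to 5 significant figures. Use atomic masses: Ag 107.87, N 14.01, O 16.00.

Pure AgNO3 available = 627.03 g × 0.834 = 522.943 g.
M(AgNO3) = 107.87 + 14.01 + 3(16.00) = 169.88 g/mol.
M(Ag) = 107.87 g/mol.
n(AgNO3) = 522.943 g / 169.88 g/mol = 3.07831 mol.
From the equation the AgNO3:Ag mole ratio is 2:2, so n(Ag) = 3.07831 × 2/2 = 3.07831 mol.
Mass of Ag = 3.07831 mol × 107.87 g/mol = 332.057 g.
Actual mass collected = 332.057 g × 0.654 = 217.165 g.

217.17 g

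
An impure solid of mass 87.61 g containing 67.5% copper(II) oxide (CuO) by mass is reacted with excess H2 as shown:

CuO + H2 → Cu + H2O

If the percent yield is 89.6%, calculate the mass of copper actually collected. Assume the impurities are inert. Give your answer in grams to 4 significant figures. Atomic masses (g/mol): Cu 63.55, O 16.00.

42.33 g

Pure CuO available = 87.61 g × 0.675 = 59.137 g.
M(CuO) = 63.55 + 16.00 = 79.55 g/mol.
M(Cu) = 63.55 g/mol.
n(CuO) = 59.137 g / 79.55 g/mol = 0.74339 mol.
From the equation the CuO:Cu mole ratio is 1:1, so n(Cu) = 0.74339 × 1/1 = 0.74339 mol.
Mass of Cu = 0.74339 mol × 63.55 g/mol = 47.242 g.
Actual mass collected = 47.242 g × 0.896 = 42.329 g.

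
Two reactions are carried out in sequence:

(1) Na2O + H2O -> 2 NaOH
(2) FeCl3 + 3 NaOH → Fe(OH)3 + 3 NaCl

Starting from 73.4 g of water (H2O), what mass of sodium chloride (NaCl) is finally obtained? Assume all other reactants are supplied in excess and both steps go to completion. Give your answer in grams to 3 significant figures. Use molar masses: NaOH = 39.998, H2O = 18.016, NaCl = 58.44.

476 g

n(H2O) = 73.40 / 18.016 = 4.074 mol.
Step 1 gives a 1:2 ratio of H2O to NaOH, so n(NaOH) = 8.148 mol.
In step 2 the NaOH:NaCl ratio is 3:3, so n(NaCl) = 8.148 mol.
Mass of NaCl = 8.148 × 58.44 = 476.2 g.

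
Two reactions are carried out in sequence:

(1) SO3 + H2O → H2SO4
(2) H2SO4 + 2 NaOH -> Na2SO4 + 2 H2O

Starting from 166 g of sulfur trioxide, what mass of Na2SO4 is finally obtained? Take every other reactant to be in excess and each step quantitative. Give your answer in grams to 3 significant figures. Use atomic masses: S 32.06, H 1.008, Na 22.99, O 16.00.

M(SO3) = 32.06 + 3(16.00) = 80.06 g/mol.
M(Na2SO4) = 2(22.99) + 32.06 + 4(16.00) = 142.04 g/mol.
n(SO3) = 166.0 / 80.06 = 2.073 mol.
Step 1 gives a 1:1 ratio of SO3 to H2SO4, so n(H2SO4) = 2.073 mol.
In step 2 the H2SO4:Na2SO4 ratio is 1:1, so n(Na2SO4) = 2.073 mol.
Mass of Na2SO4 = 2.073 × 142.04 = 294.5 g.

295 g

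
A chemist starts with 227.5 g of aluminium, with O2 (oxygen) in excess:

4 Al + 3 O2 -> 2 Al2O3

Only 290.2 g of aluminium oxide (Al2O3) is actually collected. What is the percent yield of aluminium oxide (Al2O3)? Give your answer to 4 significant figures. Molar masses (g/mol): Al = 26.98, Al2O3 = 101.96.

67.51 %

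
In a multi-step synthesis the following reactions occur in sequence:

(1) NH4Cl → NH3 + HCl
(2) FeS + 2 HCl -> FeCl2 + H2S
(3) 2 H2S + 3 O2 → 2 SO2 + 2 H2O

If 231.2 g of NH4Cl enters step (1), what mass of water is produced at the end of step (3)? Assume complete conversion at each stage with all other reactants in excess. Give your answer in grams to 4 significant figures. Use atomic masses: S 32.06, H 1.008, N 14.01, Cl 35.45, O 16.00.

M(NH4Cl) = 14.01 + 4(1.008) + 35.45 = 53.492 g/mol.
M(H2O) = 2(1.008) + 16.00 = 18.016 g/mol.
n(NH4Cl) = 231.2 / 53.492 = 4.3221 mol.
Reaction (1): NH4Cl→HCl ratio 1:1 ⇒ n(HCl) = 4.3221 mol.
Reaction (2): HCl→H2S ratio 2:1 ⇒ n(H2S) = 2.1611 mol.
Reaction (3): H2S→H2O ratio 2:2 ⇒ n(H2O) = 2.1611 mol.
Mass of H2O = 2.1611 × 18.016 = 38.934 g.

38.93 g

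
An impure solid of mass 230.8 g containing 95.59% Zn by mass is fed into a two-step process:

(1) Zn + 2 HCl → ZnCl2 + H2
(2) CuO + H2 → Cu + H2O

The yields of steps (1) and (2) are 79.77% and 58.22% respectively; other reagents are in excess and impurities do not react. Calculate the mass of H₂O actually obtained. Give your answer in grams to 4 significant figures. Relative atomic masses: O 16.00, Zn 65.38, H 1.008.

28.23 g

Pure Zn = 230.8 × 0.9559 = 220.62 g.
M(Zn) = 65.38 g/mol.
M(H2O) = 2(1.008) + 16.00 = 18.016 g/mol.
n(Zn) = 220.62 / 65.38 = 3.3745 mol.
Step 1 (Zn:H2 = 1:1): theoretical n(H2) = 3.3745 mol; at 79.77% yield, n(H2) = 2.6918 mol.
Step 2 (H2:H2O = 1:1): theoretical n(H2O) = 2.6918 mol, so theoretical mass = 2.6918 × 18.016 = 48.495 g.
At 58.22% yield, actual mass of H2O = 48.495 × 0.5822 = 28.234 g.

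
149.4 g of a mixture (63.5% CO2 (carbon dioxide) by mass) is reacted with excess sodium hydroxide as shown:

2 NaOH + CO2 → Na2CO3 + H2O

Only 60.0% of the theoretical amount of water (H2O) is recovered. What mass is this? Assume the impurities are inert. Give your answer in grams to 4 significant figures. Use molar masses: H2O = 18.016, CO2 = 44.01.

23.30 g

Pure CO2 available = 149.4 g × 0.635 = 94.869 g.
n(CO2) = 94.869 g / 44.01 g/mol = 2.1556 mol.
From the equation the CO2:H2O mole ratio is 1:1, so n(H2O) = 2.1556 × 1/1 = 2.1556 mol.
Mass of H2O = 2.1556 mol × 18.016 g/mol = 38.836 g.
Actual mass collected = 38.836 g × 0.600 = 23.301 g.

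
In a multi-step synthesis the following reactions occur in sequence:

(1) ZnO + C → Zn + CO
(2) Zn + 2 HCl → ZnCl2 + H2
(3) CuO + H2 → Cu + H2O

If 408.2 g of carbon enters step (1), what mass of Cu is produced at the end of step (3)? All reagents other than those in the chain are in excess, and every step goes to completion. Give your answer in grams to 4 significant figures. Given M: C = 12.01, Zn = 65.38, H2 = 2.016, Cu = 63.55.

n(C) = 408.2 / 12.01 = 33.988 mol.
Reaction (1): C→Zn ratio 1:1 ⇒ n(Zn) = 33.988 mol.
Reaction (2): Zn→H2 ratio 1:1 ⇒ n(H2) = 33.988 mol.
Reaction (3): H2→Cu ratio 1:1 ⇒ n(Cu) = 33.988 mol.
Mass of Cu = 33.988 × 63.55 = 2160.0 g.

2160 g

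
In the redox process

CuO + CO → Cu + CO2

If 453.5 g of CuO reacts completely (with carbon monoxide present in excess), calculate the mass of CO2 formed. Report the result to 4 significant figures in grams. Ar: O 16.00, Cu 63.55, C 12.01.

250.9 g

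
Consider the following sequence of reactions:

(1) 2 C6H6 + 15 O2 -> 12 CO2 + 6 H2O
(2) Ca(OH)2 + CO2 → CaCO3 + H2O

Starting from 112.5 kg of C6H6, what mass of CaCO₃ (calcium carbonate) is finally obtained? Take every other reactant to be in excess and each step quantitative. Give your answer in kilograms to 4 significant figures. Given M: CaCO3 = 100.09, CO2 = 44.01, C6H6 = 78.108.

112.5 kg = 112500 g.
n(C6H6) = 112500 / 78.108 = 1440.3 mol.
Step 1 gives a 2:12 ratio of C6H6 to CO2, so n(CO2) = 8641.9 mol.
In step 2 the CO2:CaCO3 ratio is 1:1, so n(CaCO3) = 8641.9 mol.
Mass of CaCO3 = 8641.9 × 100.09 = 864970 g = 865.0 kg.

865.0 kg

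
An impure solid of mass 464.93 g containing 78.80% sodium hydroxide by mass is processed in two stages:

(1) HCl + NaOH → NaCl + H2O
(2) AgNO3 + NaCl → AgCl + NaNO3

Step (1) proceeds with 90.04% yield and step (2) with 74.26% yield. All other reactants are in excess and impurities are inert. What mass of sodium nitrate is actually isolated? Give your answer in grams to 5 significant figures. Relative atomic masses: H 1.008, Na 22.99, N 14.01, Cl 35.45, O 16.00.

520.58 g

Pure NaOH = 464.93 × 0.7880 = 366.365 g.
M(NaOH) = 22.99 + 16.00 + 1.008 = 39.998 g/mol.
M(NaNO3) = 22.99 + 14.01 + 3(16.00) = 85.00 g/mol.
n(NaOH) = 366.365 / 39.998 = 9.15958 mol.
Step 1 (NaOH:NaCl = 1:1): theoretical n(NaCl) = 9.15958 mol; at 90.04% yield, n(NaCl) = 8.24728 mol.
Step 2 (NaCl:NaNO3 = 1:1): theoretical n(NaNO3) = 8.24728 mol, so theoretical mass = 8.24728 × 85.00 = 701.019 g.
At 74.26% yield, actual mass of NaNO3 = 701.019 × 0.7426 = 520.577 g.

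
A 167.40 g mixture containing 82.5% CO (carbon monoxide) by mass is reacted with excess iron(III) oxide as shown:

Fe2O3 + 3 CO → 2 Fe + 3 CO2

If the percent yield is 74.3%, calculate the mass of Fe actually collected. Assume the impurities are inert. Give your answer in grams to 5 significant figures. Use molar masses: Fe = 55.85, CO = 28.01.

Pure CO available = 167.40 g × 0.825 = 138.105 g.
n(CO) = 138.105 g / 28.01 g/mol = 4.93056 mol.
From the equation the CO:Fe mole ratio is 3:2, so n(Fe) = 4.93056 × 2/3 = 3.28704 mol.
Mass of Fe = 3.28704 mol × 55.85 g/mol = 183.581 g.
Actual mass collected = 183.581 g × 0.743 = 136.401 g.

136.40 g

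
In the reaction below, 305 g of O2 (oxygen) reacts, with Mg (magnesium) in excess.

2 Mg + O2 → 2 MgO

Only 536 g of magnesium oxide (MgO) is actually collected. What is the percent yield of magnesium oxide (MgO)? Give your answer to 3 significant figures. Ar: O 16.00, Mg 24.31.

M(O2) = 2(16.00) = 32.00 g/mol.
M(MgO) = 24.31 + 16.00 = 40.31 g/mol.
n(O2) = 305.0 g / 32.00 g/mol = 9.531 mol.
From the equation the O2:MgO mole ratio is 1:2, so n(MgO) = 9.531 × 2/1 = 19.06 mol.
Mass of MgO = 19.06 mol × 40.31 g/mol = 768.4 g.
This is the theoretical yield. Percent yield = 536 g / 768.4 g × 100% = 69.75%.

69.8 %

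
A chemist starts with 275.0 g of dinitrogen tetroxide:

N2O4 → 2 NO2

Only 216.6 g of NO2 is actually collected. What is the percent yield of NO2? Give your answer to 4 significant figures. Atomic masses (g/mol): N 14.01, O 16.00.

78.76 %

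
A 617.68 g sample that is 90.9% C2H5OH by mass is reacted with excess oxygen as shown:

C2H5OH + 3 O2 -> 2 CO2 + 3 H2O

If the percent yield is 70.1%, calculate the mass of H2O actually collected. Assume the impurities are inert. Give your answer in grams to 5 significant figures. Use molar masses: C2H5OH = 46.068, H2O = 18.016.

Pure C2H5OH available = 617.68 g × 0.909 = 561.471 g.
n(C2H5OH) = 561.471 g / 46.068 g/mol = 12.1879 mol.
From the equation the C2H5OH:H2O mole ratio is 1:3, so n(H2O) = 12.1879 × 3/1 = 36.5636 mol.
Mass of H2O = 36.5636 mol × 18.016 g/mol = 658.730 g.
Actual mass collected = 658.730 g × 0.701 = 461.770 g.

461.77 g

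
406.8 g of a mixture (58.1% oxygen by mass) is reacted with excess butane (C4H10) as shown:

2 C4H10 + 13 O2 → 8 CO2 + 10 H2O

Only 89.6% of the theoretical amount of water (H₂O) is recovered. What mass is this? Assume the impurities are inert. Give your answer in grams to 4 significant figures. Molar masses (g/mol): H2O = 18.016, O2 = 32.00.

91.71 g

Pure O2 available = 406.8 g × 0.581 = 236.35 g.
n(O2) = 236.35 g / 32.00 g/mol = 7.3860 mol.
From the equation the O2:H2O mole ratio is 13:10, so n(H2O) = 7.3860 × 10/13 = 5.6815 mol.
Mass of H2O = 5.6815 mol × 18.016 g/mol = 102.36 g.
Actual mass collected = 102.36 g × 0.896 = 91.713 g.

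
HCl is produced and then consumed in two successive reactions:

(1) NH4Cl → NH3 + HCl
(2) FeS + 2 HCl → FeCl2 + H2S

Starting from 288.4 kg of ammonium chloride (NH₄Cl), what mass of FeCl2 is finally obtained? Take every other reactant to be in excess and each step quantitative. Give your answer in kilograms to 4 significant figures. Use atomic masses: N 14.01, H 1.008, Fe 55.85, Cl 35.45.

M(NH4Cl) = 14.01 + 4(1.008) + 35.45 = 53.492 g/mol.
M(FeCl2) = 55.85 + 2(35.45) = 126.75 g/mol.
288.4 kg = 288400 g.
n(NH4Cl) = 288400 / 53.492 = 5391.5 mol.
Step 1 gives a 1:1 ratio of NH4Cl to HCl, so n(HCl) = 5391.5 mol.
In step 2 the HCl:FeCl2 ratio is 2:1, so n(FeCl2) = 2695.7 mol.
Mass of FeCl2 = 2695.7 × 126.75 = 341680 g = 341.7 kg.

341.7 kg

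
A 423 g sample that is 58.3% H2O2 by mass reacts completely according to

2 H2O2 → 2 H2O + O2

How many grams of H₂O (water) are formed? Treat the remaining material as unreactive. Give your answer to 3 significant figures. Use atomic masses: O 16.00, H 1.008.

Mass of pure H2O2 = 423 g × 0.583 = 246.6 g.
M(H2O2) = 2(1.008) + 2(16.00) = 34.016 g/mol.
M(H2O) = 2(1.008) + 16.00 = 18.016 g/mol.
n(H2O2) = 246.6 g / 34.016 g/mol = 7.250 mol.
From the equation the H2O2:H2O mole ratio is 2:2, so n(H2O) = 7.250 × 2/2 = 7.250 mol.
Mass of H2O = 7.250 mol × 18.016 g/mol = 130.6 g.

131 g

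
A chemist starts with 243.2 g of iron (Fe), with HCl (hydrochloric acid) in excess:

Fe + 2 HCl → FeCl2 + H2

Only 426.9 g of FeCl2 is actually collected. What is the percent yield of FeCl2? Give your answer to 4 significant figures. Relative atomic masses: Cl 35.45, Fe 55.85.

77.35 %

M(Fe) = 55.85 g/mol.
M(FeCl2) = 55.85 + 2(35.45) = 126.75 g/mol.
n(Fe) = 243.20 g / 55.85 g/mol = 4.3545 mol.
From the equation the Fe:FeCl2 mole ratio is 1:1, so n(FeCl2) = 4.3545 × 1/1 = 4.3545 mol.
Mass of FeCl2 = 4.3545 mol × 126.75 g/mol = 551.94 g.
This is the theoretical yield. Percent yield = 426.9 g / 551.94 g × 100% = 77.346%.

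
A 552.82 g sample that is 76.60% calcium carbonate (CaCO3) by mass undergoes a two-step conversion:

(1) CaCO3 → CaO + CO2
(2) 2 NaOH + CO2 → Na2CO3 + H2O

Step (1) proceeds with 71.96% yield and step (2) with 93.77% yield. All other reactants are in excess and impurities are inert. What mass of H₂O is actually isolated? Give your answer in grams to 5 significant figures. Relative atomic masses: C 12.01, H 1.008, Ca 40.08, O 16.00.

Pure CaCO3 = 552.82 × 0.7660 = 423.460 g.
M(CaCO3) = 40.08 + 12.01 + 3(16.00) = 100.09 g/mol.
M(H2O) = 2(1.008) + 16.00 = 18.016 g/mol.
n(CaCO3) = 423.460 / 100.09 = 4.23079 mol.
Step 1 (CaCO3:CO2 = 1:1): theoretical n(CO2) = 4.23079 mol; at 71.96% yield, n(CO2) = 3.04448 mol.
Step 2 (CO2:H2O = 1:1): theoretical n(H2O) = 3.04448 mol, so theoretical mass = 3.04448 × 18.016 = 54.8493 g.
At 93.77% yield, actual mass of H2O = 54.8493 × 0.9377 = 51.4322 g.

51.432 g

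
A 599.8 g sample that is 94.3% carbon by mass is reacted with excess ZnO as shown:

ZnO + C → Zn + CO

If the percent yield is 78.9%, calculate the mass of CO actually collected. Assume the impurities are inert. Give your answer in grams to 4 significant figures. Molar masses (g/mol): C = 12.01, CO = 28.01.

1041 g

Pure C available = 599.8 g × 0.943 = 565.61 g.
n(C) = 565.61 g / 12.01 g/mol = 47.095 mol.
From the equation the C:CO mole ratio is 1:1, so n(CO) = 47.095 × 1/1 = 47.095 mol.
Mass of CO = 47.095 mol × 28.01 g/mol = 1319.1 g.
Actual mass collected = 1319.1 g × 0.789 = 1040.8 g.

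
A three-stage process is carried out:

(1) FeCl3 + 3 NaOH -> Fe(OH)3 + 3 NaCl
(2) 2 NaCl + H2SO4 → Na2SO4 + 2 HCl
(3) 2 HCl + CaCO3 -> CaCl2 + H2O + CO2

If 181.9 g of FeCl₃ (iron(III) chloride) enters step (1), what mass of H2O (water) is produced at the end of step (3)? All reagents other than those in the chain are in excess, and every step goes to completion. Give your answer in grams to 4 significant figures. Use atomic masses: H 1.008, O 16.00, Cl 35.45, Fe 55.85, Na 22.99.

M(FeCl3) = 55.85 + 3(35.45) = 162.20 g/mol.
M(H2O) = 2(1.008) + 16.00 = 18.016 g/mol.
n(FeCl3) = 181.9 / 162.20 = 1.1215 mol.
Reaction (1): FeCl3→NaCl ratio 1:3 ⇒ n(NaCl) = 3.3644 mol.
Reaction (2): NaCl→HCl ratio 2:2 ⇒ n(HCl) = 3.3644 mol.
Reaction (3): HCl→H2O ratio 2:1 ⇒ n(H2O) = 1.6822 mol.
Mass of H2O = 1.6822 × 18.016 = 30.306 g.

30.31 g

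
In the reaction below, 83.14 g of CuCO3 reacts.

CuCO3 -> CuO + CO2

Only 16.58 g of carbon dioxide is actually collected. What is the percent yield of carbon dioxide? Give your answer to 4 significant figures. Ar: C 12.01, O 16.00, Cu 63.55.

55.99 %

M(CuCO3) = 63.55 + 12.01 + 3(16.00) = 123.56 g/mol.
M(CO2) = 12.01 + 2(16.00) = 44.01 g/mol.
n(CuCO3) = 83.140 g / 123.56 g/mol = 0.67287 mol.
From the equation the CuCO3:CO2 mole ratio is 1:1, so n(CO2) = 0.67287 × 1/1 = 0.67287 mol.
Mass of CO2 = 0.67287 mol × 44.01 g/mol = 29.613 g.
This is the theoretical yield. Percent yield = 16.58 g / 29.613 g × 100% = 55.989%.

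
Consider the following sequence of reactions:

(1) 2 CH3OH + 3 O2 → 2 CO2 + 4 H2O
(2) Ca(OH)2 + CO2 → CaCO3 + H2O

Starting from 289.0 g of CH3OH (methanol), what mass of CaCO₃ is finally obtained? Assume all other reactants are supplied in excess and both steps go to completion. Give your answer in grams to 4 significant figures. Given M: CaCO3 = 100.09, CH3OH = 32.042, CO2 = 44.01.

902.8 g

n(CH3OH) = 289.00 / 32.042 = 9.0194 mol.
Step 1 gives a 2:2 ratio of CH3OH to CO2, so n(CO2) = 9.0194 mol.
In step 2 the CO2:CaCO3 ratio is 1:1, so n(CaCO3) = 9.0194 mol.
Mass of CaCO3 = 9.0194 × 100.09 = 902.75 g.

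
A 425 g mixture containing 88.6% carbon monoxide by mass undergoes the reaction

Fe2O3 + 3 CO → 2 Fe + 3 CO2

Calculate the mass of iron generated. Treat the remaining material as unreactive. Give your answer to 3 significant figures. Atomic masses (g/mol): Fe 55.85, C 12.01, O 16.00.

501 g

Mass of pure CO = 425 g × 0.886 = 376.6 g.
M(CO) = 12.01 + 16.00 = 28.01 g/mol.
M(Fe) = 55.85 g/mol.
n(CO) = 376.6 g / 28.01 g/mol = 13.44 mol.
From the equation the CO:Fe mole ratio is 3:2, so n(Fe) = 13.44 × 2/3 = 8.962 mol.
Mass of Fe = 8.962 mol × 55.85 g/mol = 500.5 g.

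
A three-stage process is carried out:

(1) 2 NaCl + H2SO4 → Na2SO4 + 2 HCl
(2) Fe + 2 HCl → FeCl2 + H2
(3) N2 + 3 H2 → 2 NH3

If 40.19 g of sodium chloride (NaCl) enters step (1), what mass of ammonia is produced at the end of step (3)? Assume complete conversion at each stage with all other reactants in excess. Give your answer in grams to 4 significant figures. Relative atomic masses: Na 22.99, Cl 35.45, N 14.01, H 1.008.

M(NaCl) = 22.99 + 35.45 = 58.44 g/mol.
M(NH3) = 14.01 + 3(1.008) = 17.034 g/mol.
n(NaCl) = 40.19 / 58.44 = 0.68771 mol.
Reaction (1): NaCl→HCl ratio 2:2 ⇒ n(HCl) = 0.68771 mol.
Reaction (2): HCl→H2 ratio 2:1 ⇒ n(H2) = 0.34386 mol.
Reaction (3): H2→NH3 ratio 3:2 ⇒ n(NH3) = 0.22924 mol.
Mass of NH3 = 0.22924 × 17.034 = 3.9048 g.

3.905 g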